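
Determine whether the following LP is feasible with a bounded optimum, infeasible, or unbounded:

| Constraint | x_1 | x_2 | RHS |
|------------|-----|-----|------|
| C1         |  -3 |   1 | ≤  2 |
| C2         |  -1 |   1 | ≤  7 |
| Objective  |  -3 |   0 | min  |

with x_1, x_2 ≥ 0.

Unbounded (objective can decrease without bound)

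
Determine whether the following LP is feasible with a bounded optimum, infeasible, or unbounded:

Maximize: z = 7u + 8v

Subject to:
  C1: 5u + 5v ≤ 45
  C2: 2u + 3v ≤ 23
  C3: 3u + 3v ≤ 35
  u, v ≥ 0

Feasible with a bounded optimal solution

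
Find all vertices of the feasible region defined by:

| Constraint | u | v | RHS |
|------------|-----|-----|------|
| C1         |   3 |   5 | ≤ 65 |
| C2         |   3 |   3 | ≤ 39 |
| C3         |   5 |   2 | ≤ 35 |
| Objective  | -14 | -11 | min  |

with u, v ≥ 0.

(0, 0), (7, 0), (3, 10), (0, 13)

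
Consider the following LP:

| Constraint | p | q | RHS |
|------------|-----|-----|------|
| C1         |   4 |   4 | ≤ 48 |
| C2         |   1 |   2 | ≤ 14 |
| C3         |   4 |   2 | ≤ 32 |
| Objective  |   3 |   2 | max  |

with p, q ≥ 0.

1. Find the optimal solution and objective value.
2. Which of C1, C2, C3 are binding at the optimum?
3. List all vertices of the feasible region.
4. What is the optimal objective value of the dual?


1. p = 6, q = 4, z = 26
2. C2, C3
3. (0, 0), (8, 0), (6, 4), (0, 7)
4. 26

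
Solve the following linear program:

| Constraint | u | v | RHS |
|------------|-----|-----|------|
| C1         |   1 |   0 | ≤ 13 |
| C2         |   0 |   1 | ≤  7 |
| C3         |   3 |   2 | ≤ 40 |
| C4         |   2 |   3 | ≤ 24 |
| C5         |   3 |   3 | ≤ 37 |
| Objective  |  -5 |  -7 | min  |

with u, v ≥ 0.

Evaluate the objective at each vertex of the feasible region:
  z(0, 0) = 0
  z(12, 0) = -60  ←
  z(1.5, 7) = -56.5
  z(0, 7) = -49
The minimum is at u = 12, v = 0.

u = 12, v = 0, z = -60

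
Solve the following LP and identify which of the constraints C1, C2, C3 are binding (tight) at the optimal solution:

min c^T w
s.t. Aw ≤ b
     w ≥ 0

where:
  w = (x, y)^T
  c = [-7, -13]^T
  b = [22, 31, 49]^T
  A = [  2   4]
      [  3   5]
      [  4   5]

At x = 7, y = 2, compute slack b - a·x for each constraint:
  C1: 22 − 22 = 0  (binding)
  C2: 31 − 31 = 0  (binding)
  C3: 49 − 38 = 11  (slack)

Optimal: x = 7, y = 2
Binding: C1, C2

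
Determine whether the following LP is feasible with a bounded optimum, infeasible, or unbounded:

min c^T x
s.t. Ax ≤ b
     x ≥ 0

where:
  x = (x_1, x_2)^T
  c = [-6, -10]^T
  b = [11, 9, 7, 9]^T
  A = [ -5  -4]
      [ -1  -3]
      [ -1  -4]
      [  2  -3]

Unbounded (objective can decrease without bound)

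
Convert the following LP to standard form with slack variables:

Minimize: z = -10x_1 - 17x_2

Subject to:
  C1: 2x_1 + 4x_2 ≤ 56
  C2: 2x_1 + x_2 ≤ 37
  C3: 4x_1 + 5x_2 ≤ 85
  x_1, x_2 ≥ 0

min z = -10x_1 - 17x_2

s.t.
  2x_1 + 4x_2 + s1 = 56
  2x_1 + x_2 + s2 = 37
  4x_1 + 5x_2 + s3 = 85
  x_1, x_2, s1, s2, s3 ≥ 0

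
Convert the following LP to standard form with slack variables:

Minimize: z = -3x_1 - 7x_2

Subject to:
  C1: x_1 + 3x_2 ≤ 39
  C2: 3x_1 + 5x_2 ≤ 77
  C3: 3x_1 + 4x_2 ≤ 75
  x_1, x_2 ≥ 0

min z = -3x_1 - 7x_2

s.t.
  x_1 + 3x_2 + s1 = 39
  3x_1 + 5x_2 + s2 = 77
  3x_1 + 4x_2 + s3 = 75
  x_1, x_2, s1, s2, s3 ≥ 0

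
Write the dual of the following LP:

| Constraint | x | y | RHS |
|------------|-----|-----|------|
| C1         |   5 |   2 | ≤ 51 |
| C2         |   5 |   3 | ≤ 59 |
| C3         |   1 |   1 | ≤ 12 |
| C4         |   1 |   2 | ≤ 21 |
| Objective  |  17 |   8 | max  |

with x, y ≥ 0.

Primal max cᵀx s.t. Ax ≤ b, x ≥ 0  →  Dual min bᵀy s.t. Aᵀy ≥ c, y ≥ 0.

Minimize: z = 51y1 + 59y2 + 12y3 + 21y4

Subject to:
  5y1 + 5y2 + y3 + y4 ≥ 17
  2y1 + 3y2 + y3 + 2y4 ≥ 8
  y1, y2, y3, y4 ≥ 0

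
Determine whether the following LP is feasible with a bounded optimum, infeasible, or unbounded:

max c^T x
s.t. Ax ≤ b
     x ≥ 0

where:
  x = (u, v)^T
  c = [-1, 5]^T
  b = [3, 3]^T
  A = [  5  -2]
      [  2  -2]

Unbounded (objective can increase without bound)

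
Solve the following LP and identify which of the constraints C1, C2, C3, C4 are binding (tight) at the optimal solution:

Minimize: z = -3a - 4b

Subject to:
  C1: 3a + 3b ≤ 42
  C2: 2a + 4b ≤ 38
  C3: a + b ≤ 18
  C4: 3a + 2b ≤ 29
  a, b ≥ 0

At a = 5, b = 7, compute slack b - a·x for each constraint:
  C1: 42 − 36 = 6  (slack)
  C2: 38 − 38 = 0  (binding)
  C3: 18 − 12 = 6  (slack)
  C4: 29 − 29 = 0  (binding)

Optimal: a = 5, b = 7
Binding: C2, C4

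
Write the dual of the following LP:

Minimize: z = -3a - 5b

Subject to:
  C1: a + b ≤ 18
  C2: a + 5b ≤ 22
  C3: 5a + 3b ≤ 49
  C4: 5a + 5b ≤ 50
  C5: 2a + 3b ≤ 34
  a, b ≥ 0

Primal min cᵀx s.t. Ax ≤ b, x ≥ 0  →  Dual max −bᵀy s.t. Aᵀy ≥ −c, y ≥ 0.

Maximize: z = -18y1 - 22y2 - 49y3 - 50y4 - 34y5

Subject to:
  y1 + y2 + 5y3 + 5y4 + 2y5 ≥ 3
  y1 + 5y2 + 3y3 + 5y4 + 3y5 ≥ 5
  y1, y2, y3, y4, y5 ≥ 0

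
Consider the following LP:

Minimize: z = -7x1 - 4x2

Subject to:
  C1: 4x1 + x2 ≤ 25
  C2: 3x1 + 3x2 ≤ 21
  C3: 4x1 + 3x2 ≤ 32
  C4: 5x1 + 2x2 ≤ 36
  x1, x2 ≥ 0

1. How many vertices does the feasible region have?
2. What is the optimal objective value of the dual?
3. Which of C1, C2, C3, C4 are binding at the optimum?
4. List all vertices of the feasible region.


1. 4
2. -46
3. C1, C2
4. (0, 0), (6.25, 0), (6, 1), (0, 7)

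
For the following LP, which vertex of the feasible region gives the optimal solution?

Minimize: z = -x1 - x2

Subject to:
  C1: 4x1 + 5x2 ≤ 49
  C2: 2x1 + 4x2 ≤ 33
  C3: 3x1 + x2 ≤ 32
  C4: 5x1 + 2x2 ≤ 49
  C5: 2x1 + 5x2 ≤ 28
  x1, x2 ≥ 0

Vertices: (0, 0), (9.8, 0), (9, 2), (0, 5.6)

Evaluate the objective at each vertex of the feasible region:
  z(0, 0) = 0
  z(9.8, 0) = -9.8
  z(9, 2) = -11  ←
  z(0, 5.6) = -5.6
The minimum is at x1 = 9, x2 = 2.

(9, 2)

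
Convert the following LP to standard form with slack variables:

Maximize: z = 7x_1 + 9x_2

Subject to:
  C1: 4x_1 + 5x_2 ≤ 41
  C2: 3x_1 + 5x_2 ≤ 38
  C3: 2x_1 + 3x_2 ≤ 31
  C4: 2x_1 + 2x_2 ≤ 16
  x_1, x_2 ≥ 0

max z = 7x_1 + 9x_2

s.t.
  4x_1 + 5x_2 + s1 = 41
  3x_1 + 5x_2 + s2 = 38
  2x_1 + 3x_2 + s3 = 31
  2x_1 + 2x_2 + s4 = 16
  x_1, x_2, s1, s2, s3, s4 ≥ 0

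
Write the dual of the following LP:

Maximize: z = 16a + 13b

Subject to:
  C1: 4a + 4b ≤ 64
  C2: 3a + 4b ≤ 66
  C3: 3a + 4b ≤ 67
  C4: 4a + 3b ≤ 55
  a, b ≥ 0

Primal max cᵀx s.t. Ax ≤ b, x ≥ 0  →  Dual min bᵀy s.t. Aᵀy ≥ c, y ≥ 0.

Minimize: z = 64y1 + 66y2 + 67y3 + 55y4

Subject to:
  4y1 + 3y2 + 3y3 + 4y4 ≥ 16
  4y1 + 4y2 + 4y3 + 3y4 ≥ 13
  y1, y2, y3, y4 ≥ 0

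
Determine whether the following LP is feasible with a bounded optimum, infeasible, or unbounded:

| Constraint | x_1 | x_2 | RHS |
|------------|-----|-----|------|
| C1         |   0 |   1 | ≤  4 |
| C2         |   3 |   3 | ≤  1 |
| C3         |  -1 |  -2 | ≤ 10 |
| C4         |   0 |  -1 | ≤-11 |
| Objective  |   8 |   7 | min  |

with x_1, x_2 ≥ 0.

Infeasible (no feasible solution exists)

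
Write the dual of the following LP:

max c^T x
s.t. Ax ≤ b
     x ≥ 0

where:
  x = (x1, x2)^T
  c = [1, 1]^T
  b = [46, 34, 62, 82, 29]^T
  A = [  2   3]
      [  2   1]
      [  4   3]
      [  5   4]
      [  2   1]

Primal max cᵀx s.t. Ax ≤ b, x ≥ 0  →  Dual min bᵀy s.t. Aᵀy ≥ c, y ≥ 0.

Minimize: z = 46y1 + 34y2 + 62y3 + 82y4 + 29y5

Subject to:
  2y1 + 2y2 + 4y3 + 5y4 + 2y5 ≥ 1
  3y1 + y2 + 3y3 + 4y4 + y5 ≥ 1
  y1, y2, y3, y4, y5 ≥ 0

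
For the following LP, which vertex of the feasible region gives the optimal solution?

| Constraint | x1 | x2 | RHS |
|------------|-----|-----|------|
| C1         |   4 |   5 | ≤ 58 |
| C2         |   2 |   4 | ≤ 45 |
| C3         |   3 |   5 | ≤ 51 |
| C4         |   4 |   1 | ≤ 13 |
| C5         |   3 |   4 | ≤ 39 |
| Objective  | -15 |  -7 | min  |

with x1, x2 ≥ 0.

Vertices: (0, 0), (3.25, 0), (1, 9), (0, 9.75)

Evaluate the objective at each vertex of the feasible region:
  z(0, 0) = 0
  z(3.25, 0) = -48.75
  z(1, 9) = -78  ←
  z(0, 9.75) = -68.25
The minimum is at x1 = 1, x2 = 9.

(1, 9)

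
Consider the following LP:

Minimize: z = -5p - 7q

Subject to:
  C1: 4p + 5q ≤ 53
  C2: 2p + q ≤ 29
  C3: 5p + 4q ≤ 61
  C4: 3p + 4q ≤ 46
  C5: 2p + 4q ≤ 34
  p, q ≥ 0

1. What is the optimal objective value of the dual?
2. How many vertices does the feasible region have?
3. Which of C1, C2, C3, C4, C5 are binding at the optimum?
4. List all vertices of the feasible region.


1. -70
2. 5
3. C1, C5
4. (0, 0), (12.2, 0), (10.33, 2.333), (7, 5), (0, 8.5)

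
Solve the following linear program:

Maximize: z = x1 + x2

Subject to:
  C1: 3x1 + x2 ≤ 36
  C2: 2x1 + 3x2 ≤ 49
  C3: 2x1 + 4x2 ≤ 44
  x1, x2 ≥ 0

Evaluate the objective at each vertex of the feasible region:
  z(0, 0) = 0
  z(12, 0) = 12
  z(10, 6) = 16  ←
  z(0, 11) = 11
The maximum is at x1 = 10, x2 = 6.

x1 = 10, x2 = 6, z = 16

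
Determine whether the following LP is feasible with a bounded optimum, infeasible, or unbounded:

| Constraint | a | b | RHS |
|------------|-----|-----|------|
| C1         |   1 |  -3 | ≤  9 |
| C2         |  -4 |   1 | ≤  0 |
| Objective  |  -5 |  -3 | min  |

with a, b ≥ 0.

Unbounded (objective can decrease without bound)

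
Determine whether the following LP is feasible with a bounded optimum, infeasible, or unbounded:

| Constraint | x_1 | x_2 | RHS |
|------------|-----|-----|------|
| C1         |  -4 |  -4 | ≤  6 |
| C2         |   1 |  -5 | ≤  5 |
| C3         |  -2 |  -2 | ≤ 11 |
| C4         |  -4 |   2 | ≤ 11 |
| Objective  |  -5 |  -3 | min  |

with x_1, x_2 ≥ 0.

Unbounded (objective can decrease without bound)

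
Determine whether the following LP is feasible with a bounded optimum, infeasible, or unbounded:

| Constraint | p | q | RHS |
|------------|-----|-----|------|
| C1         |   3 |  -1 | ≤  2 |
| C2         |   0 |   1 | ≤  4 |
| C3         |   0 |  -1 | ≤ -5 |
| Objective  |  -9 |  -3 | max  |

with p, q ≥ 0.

Infeasible (no feasible solution exists)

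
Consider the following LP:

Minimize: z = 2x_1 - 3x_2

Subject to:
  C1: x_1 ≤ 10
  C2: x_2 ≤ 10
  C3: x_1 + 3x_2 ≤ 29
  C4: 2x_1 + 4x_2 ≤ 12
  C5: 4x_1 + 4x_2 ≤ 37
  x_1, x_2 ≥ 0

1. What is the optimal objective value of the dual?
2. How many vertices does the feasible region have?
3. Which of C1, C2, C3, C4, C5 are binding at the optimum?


1. -9
2. 3
3. C4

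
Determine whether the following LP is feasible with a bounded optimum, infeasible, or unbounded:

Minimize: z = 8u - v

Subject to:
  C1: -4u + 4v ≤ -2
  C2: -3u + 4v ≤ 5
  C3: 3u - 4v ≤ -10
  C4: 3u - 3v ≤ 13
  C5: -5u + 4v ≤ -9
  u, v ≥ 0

Infeasible (no feasible solution exists)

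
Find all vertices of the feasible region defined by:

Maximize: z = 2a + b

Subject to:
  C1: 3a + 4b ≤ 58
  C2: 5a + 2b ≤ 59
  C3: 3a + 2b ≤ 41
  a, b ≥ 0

(0, 0), (11.8, 0), (9, 7), (8, 8.5), (0, 14.5)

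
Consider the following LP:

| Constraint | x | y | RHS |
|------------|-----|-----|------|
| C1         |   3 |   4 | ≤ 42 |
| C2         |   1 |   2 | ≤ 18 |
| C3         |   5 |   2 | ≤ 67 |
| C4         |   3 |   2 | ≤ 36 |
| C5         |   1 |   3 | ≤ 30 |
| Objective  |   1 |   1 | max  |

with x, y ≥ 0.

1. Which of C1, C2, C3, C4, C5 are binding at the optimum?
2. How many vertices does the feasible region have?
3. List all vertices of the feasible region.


1. C1, C4
2. 5
3. (0, 0), (12, 0), (10, 3), (6, 6), (0, 9)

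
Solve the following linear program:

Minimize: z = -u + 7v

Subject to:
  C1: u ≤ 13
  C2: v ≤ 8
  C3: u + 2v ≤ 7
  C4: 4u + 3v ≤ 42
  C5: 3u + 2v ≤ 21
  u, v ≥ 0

Evaluate the objective at each vertex of the feasible region:
  z(0, 0) = 0
  z(7, 0) = -7  ←
  z(0, 3.5) = 24.5
The minimum is at u = 7, v = 0.

u = 7, v = 0, z = -7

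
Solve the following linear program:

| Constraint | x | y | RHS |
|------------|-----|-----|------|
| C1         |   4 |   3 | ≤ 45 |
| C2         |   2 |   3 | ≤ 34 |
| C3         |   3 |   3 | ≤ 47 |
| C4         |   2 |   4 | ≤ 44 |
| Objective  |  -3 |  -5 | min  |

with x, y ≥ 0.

Evaluate the objective at each vertex of the feasible region:
  z(0, 0) = 0
  z(11.25, 0) = -33.75
  z(5.5, 7.667) = -54.83
  z(2, 10) = -56  ←
  z(0, 11) = -55
The minimum is at x = 2, y = 10.

x = 2, y = 10, z = -56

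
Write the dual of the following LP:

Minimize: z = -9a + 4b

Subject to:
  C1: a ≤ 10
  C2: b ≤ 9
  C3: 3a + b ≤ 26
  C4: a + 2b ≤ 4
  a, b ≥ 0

Primal min cᵀx s.t. Ax ≤ b, x ≥ 0  →  Dual max −bᵀy s.t. Aᵀy ≥ −c, y ≥ 0.

Maximize: z = -10y1 - 9y2 - 26y3 - 4y4

Subject to:
  y1 + 3y3 + y4 ≥ 9
  y2 + y3 + 2y4 ≥ -4
  y1, y2, y3, y4 ≥ 0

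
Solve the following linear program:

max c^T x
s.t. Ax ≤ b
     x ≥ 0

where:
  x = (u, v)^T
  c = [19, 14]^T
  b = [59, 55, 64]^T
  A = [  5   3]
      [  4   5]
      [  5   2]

Evaluate the objective at each vertex of the feasible region:
  z(0, 0) = 0
  z(11.8, 0) = 224.2
  z(10, 3) = 232  ←
  z(0, 11) = 154
The maximum is at u = 10, v = 3.

u = 10, v = 3, z = 232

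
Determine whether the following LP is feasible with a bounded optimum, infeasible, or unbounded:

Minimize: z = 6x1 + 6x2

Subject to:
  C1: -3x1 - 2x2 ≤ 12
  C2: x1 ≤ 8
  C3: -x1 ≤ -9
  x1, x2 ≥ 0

Infeasible (no feasible solution exists)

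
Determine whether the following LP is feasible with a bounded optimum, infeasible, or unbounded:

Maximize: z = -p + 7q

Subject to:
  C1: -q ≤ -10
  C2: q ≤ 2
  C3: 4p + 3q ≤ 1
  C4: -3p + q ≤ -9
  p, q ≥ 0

Infeasible (no feasible solution exists)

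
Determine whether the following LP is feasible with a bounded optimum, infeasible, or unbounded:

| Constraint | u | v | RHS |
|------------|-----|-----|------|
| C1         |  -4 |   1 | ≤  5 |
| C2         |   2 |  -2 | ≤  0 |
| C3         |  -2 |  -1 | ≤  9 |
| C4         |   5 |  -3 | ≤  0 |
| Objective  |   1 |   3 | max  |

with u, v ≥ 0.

Unbounded (objective can increase without bound)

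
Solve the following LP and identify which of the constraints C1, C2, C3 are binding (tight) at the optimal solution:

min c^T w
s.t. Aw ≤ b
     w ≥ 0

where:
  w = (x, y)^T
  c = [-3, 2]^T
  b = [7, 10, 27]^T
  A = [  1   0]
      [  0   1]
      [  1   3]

At x = 7, y = 0, compute slack b - a·x for each constraint:
  C1: 7 − 7 = 0  (binding)
  C2: 10 − 0 = 10  (slack)
  C3: 27 − 7 = 20  (slack)

Optimal: x = 7, y = 0
Binding: C1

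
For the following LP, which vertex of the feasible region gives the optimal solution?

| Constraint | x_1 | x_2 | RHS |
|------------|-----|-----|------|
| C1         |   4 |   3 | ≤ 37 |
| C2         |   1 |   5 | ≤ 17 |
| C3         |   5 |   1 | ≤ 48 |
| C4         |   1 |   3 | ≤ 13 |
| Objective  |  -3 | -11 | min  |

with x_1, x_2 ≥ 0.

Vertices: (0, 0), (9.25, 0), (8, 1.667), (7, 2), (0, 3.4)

Evaluate the objective at each vertex of the feasible region:
  z(0, 0) = 0
  z(9.25, 0) = -27.75
  z(8, 1.667) = -42.33
  z(7, 2) = -43  ←
  z(0, 3.4) = -37.4
The minimum is at x_1 = 7, x_2 = 2.

(7, 2)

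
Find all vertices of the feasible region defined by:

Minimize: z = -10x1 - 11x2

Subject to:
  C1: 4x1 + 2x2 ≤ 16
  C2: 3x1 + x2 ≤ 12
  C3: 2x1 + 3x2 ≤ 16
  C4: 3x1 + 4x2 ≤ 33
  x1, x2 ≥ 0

(0, 0), (4, 0), (2, 4), (0, 5.333)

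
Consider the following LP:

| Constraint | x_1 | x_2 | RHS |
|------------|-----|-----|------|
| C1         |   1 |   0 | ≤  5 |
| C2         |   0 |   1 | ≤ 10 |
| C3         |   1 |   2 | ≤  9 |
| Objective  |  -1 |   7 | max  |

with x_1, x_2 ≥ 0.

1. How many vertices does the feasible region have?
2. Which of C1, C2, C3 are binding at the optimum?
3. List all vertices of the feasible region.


1. 4
2. C3
3. (0, 0), (5, 0), (5, 2), (0, 4.5)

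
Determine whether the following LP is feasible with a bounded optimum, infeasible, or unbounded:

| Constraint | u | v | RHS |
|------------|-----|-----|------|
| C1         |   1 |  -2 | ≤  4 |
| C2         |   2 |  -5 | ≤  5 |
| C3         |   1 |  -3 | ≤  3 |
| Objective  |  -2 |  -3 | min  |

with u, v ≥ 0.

Unbounded (objective can decrease without bound)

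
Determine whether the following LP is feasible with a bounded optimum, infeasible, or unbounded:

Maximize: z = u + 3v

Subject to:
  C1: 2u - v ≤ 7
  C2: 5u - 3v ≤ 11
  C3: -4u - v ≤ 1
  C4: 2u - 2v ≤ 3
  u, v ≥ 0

Unbounded (objective can increase without bound)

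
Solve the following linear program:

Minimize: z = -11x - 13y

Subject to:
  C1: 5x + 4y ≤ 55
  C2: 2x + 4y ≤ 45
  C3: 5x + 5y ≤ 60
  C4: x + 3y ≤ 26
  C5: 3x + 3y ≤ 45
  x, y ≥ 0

Evaluate the objective at each vertex of the feasible region:
  z(0, 0) = 0
  z(11, 0) = -121
  z(7, 5) = -142
  z(5, 7) = -146  ←
  z(0, 8.667) = -112.7
The minimum is at x = 5, y = 7.

x = 5, y = 7, z = -146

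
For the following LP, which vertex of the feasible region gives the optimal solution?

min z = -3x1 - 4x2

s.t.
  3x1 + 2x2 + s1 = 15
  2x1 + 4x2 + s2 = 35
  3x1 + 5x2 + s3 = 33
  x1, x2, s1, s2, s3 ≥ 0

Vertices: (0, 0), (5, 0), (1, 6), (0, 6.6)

Evaluate the objective at each vertex of the feasible region:
  z(0, 0) = 0
  z(5, 0) = -15
  z(1, 6) = -27  ←
  z(0, 6.6) = -26.4
The minimum is at x1 = 1, x2 = 6.

(1, 6)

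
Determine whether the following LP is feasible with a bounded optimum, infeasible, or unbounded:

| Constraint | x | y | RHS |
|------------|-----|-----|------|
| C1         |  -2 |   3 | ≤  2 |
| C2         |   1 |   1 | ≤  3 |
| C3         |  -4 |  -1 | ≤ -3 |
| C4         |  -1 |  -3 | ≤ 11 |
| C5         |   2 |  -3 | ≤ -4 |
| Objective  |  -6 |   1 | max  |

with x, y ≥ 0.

Infeasible (no feasible solution exists)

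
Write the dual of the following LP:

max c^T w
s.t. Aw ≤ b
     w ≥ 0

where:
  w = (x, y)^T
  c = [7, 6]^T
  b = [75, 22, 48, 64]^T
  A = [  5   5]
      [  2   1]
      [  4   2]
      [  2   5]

Primal max cᵀx s.t. Ax ≤ b, x ≥ 0  →  Dual min bᵀy s.t. Aᵀy ≥ c, y ≥ 0.

Minimize: z = 75y1 + 22y2 + 48y3 + 64y4

Subject to:
  5y1 + 2y2 + 4y3 + 2y4 ≥ 7
  5y1 + y2 + 2y3 + 5y4 ≥ 6
  y1, y2, y3, y4 ≥ 0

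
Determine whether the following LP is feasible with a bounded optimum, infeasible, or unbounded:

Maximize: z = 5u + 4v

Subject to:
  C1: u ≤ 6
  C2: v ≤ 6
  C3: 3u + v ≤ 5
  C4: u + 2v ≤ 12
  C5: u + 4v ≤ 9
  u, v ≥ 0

Feasible with a bounded optimal solution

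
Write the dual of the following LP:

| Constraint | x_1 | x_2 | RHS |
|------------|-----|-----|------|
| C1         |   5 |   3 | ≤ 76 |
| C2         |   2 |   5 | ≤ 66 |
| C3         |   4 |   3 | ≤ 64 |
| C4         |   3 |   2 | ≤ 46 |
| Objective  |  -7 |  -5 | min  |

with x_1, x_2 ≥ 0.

Primal min cᵀx s.t. Ax ≤ b, x ≥ 0  →  Dual max −bᵀy s.t. Aᵀy ≥ −c, y ≥ 0.

Maximize: z = -76y1 - 66y2 - 64y3 - 46y4

Subject to:
  5y1 + 2y2 + 4y3 + 3y4 ≥ 7
  3y1 + 5y2 + 3y3 + 2y4 ≥ 5
  y1, y2, y3, y4 ≥ 0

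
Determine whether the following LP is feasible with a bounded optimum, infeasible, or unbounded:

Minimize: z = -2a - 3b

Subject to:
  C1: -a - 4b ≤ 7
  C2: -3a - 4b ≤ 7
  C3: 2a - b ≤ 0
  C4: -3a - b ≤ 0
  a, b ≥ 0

Unbounded (objective can decrease without bound)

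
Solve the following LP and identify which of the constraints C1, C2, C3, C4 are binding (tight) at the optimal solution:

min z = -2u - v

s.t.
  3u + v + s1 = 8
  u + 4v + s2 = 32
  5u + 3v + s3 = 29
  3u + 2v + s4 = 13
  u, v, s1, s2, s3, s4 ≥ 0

At u = 1, v = 5, compute slack b - a·x for each constraint:
  C1: 8 − 8 = 0  (binding)
  C2: 32 − 21 = 11  (slack)
  C3: 29 − 20 = 9  (slack)
  C4: 13 − 13 = 0  (binding)

Optimal: u = 1, v = 5
Binding: C1, C4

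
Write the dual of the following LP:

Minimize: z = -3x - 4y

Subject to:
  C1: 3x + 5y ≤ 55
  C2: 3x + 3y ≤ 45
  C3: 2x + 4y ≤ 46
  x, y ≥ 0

Primal min cᵀx s.t. Ax ≤ b, x ≥ 0  →  Dual max −bᵀy s.t. Aᵀy ≥ −c, y ≥ 0.

Maximize: z = -55y1 - 45y2 - 46y3

Subject to:
  3y1 + 3y2 + 2y3 ≥ 3
  5y1 + 3y2 + 4y3 ≥ 4
  y1, y2, y3 ≥ 0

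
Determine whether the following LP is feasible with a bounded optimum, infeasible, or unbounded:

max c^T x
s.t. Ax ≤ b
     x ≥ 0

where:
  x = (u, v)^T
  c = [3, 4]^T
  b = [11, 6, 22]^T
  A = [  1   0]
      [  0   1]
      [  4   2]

Feasible with a bounded optimal solution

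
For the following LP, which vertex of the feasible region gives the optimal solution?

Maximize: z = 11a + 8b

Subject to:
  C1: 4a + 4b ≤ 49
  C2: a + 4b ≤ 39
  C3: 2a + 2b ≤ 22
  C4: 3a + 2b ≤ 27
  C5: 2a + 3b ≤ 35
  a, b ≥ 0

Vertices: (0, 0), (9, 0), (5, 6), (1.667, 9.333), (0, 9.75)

Evaluate the objective at each vertex of the feasible region:
  z(0, 0) = 0
  z(9, 0) = 99
  z(5, 6) = 103  ←
  z(1.667, 9.333) = 93
  z(0, 9.75) = 78
The maximum is at a = 5, b = 6.

(5, 6)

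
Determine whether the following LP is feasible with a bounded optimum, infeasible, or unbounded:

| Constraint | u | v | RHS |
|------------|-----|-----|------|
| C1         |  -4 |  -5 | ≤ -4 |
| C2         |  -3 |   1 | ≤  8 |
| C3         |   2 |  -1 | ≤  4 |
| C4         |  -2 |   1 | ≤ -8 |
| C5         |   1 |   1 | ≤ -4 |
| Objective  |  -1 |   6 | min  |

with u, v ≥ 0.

Infeasible (no feasible solution exists)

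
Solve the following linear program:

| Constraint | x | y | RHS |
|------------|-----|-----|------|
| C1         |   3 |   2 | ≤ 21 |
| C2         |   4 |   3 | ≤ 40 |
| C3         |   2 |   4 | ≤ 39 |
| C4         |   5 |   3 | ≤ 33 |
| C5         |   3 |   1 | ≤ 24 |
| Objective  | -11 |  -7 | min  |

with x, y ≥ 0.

Evaluate the objective at each vertex of the feasible region:
  z(0, 0) = 0
  z(6.6, 0) = -72.6
  z(3, 6) = -75  ←
  z(0.75, 9.375) = -73.88
  z(0, 9.75) = -68.25
The minimum is at x = 3, y = 6.

x = 3, y = 6, z = -75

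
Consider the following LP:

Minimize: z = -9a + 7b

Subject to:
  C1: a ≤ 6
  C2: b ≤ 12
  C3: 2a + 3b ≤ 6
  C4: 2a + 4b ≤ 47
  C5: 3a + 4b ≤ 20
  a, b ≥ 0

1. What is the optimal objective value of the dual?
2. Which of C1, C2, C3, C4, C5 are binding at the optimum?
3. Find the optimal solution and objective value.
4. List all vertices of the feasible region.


1. -27
2. C3
3. a = 3, b = 0, z = -27
4. (0, 0), (3, 0), (0, 2)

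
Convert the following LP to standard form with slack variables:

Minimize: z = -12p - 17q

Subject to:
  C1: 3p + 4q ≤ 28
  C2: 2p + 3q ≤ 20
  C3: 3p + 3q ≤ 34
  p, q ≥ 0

min z = -12p - 17q

s.t.
  3p + 4q + s1 = 28
  2p + 3q + s2 = 20
  3p + 3q + s3 = 34
  p, q, s1, s2, s3 ≥ 0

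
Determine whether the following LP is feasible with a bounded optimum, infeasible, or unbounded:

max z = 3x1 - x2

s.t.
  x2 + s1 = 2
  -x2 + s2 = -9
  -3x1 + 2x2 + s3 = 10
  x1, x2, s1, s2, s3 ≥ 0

Infeasible (no feasible solution exists)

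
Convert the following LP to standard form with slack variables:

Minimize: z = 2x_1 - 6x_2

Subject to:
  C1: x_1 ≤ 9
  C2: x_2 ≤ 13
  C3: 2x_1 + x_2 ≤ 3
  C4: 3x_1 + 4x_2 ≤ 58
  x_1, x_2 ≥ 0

min z = 2x_1 - 6x_2

s.t.
  x_1 + s1 = 9
  x_2 + s2 = 13
  2x_1 + x_2 + s3 = 3
  3x_1 + 4x_2 + s4 = 58
  x_1, x_2, s1, s2, s3, s4 ≥ 0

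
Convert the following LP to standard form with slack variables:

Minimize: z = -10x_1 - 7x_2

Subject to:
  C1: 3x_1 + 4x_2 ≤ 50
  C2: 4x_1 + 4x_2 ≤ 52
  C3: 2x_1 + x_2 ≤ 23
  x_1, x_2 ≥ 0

min z = -10x_1 - 7x_2

s.t.
  3x_1 + 4x_2 + s1 = 50
  4x_1 + 4x_2 + s2 = 52
  2x_1 + x_2 + s3 = 23
  x_1, x_2, s1, s2, s3 ≥ 0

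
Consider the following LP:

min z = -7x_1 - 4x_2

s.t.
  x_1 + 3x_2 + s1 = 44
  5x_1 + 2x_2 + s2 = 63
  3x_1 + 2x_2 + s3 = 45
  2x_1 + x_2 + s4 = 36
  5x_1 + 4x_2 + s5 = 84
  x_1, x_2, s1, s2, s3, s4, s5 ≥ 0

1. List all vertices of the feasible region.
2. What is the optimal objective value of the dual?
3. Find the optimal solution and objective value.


1. (0, 0), (12.6, 0), (9, 9), (6.714, 12.43), (0, 14.67)
2. -99
3. x_1 = 9, x_2 = 9, z = -99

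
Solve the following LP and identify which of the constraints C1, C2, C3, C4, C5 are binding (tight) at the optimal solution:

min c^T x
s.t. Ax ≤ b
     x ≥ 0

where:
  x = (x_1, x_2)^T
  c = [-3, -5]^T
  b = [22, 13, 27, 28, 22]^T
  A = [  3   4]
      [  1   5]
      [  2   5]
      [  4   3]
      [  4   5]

At x_1 = 3, x_2 = 2, compute slack b - a·x for each constraint:
  C1: 22 − 17 = 5  (slack)
  C2: 13 − 13 = 0  (binding)
  C3: 27 − 16 = 11  (slack)
  C4: 28 − 18 = 10  (slack)
  C5: 22 − 22 = 0  (binding)

Optimal: x_1 = 3, x_2 = 2
Binding: C2, C5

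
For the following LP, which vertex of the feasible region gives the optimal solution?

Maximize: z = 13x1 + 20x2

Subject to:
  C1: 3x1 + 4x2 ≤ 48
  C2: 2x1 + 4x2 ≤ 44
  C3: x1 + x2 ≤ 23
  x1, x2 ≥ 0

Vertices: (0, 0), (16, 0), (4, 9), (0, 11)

Evaluate the objective at each vertex of the feasible region:
  z(0, 0) = 0
  z(16, 0) = 208
  z(4, 9) = 232  ←
  z(0, 11) = 220
The maximum is at x1 = 4, x2 = 9.

(4, 9)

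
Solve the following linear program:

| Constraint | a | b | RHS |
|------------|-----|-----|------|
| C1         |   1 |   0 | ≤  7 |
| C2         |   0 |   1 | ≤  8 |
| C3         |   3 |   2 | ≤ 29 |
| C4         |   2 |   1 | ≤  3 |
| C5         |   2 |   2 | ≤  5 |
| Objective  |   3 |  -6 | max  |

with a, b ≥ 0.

Evaluate the objective at each vertex of the feasible region:
  z(0, 0) = 0
  z(1.5, 0) = 4.5  ←
  z(0.5, 2) = -10.5
  z(0, 2.5) = -15
The maximum is at a = 1.5, b = 0.

a = 1.5, b = 0, z = 4.5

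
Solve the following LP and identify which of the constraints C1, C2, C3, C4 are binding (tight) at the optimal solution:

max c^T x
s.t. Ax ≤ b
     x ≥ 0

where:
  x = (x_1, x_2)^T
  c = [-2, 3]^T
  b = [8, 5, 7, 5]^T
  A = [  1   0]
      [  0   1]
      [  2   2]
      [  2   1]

At x_1 = 0, x_2 = 3.5, compute slack b - a·x for each constraint:
  C1: 8 − 0 = 8  (slack)
  C2: 5 − 3.5 = 1.5  (slack)
  C3: 7 − 7 = 0  (binding)
  C4: 5 − 3.5 = 1.5  (slack)

Optimal: x_1 = 0, x_2 = 3.5
Binding: C3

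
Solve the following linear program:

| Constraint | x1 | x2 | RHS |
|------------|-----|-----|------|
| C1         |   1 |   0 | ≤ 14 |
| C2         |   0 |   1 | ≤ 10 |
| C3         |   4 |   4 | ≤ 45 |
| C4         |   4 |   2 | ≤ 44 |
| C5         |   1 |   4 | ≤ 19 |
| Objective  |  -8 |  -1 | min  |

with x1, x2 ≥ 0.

Evaluate the objective at each vertex of the feasible region:
  z(0, 0) = 0
  z(11, 0) = -88  ←
  z(10.75, 0.5) = -86.5
  z(8.667, 2.583) = -71.92
  z(0, 4.75) = -4.75
The minimum is at x1 = 11, x2 = 0.

x1 = 11, x2 = 0, z = -88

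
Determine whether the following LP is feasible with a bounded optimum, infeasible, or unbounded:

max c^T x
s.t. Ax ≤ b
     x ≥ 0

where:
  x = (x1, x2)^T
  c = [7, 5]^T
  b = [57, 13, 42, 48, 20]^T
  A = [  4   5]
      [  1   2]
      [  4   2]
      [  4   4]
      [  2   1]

Feasible with a bounded optimal solution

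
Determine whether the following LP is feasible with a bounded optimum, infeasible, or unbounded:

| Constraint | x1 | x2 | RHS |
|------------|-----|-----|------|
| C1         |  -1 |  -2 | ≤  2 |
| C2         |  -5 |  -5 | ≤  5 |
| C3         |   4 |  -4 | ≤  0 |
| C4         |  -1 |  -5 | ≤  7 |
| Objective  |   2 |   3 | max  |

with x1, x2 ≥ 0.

Unbounded (objective can increase without bound)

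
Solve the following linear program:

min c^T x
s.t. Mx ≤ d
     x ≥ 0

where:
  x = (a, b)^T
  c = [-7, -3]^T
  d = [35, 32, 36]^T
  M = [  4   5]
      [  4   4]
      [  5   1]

Evaluate the objective at each vertex of the feasible region:
  z(0, 0) = 0
  z(7.2, 0) = -50.4
  z(7, 1) = -52  ←
  z(5, 3) = -44
  z(0, 7) = -21
The minimum is at a = 7, b = 1.

a = 7, b = 1, z = -52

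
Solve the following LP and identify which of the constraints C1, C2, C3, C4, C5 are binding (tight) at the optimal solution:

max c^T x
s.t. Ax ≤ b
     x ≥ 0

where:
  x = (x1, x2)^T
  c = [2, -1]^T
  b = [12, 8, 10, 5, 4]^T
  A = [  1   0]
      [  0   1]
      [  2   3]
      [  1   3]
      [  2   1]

At x1 = 2, x2 = 0, compute slack b - a·x for each constraint:
  C1: 12 − 2 = 10  (slack)
  C2: 8 − 0 = 8  (slack)
  C3: 10 − 4 = 6  (slack)
  C4: 5 − 2 = 3  (slack)
  C5: 4 − 4 = 0  (binding)

Optimal: x1 = 2, x2 = 0
Binding: C5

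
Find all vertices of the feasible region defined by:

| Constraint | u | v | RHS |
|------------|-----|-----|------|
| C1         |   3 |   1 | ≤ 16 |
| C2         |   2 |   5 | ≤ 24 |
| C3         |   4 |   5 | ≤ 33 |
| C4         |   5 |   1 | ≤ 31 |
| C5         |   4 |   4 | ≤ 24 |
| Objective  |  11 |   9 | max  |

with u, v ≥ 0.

(0, 0), (5.333, 0), (5, 1), (2, 4), (0, 4.8)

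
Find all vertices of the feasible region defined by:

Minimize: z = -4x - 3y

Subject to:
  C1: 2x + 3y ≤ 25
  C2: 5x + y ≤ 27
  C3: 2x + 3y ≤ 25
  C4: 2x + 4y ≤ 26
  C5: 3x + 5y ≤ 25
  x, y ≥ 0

(0, 0), (5.4, 0), (5, 2), (0, 5)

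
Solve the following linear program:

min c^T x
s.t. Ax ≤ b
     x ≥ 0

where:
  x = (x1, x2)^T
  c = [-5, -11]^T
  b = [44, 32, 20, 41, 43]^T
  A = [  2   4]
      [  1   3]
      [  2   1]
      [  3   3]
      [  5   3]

Evaluate the objective at each vertex of the feasible region:
  z(0, 0) = 0
  z(8.6, 0) = -43
  z(2.857, 9.571) = -119.6
  z(2, 10) = -120  ←
  z(0, 10.67) = -117.3
The minimum is at x1 = 2, x2 = 10.

x1 = 2, x2 = 10, z = -120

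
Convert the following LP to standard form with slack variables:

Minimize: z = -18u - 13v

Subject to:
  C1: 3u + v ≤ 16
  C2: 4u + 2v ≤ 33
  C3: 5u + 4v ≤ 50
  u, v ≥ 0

min z = -18u - 13v

s.t.
  3u + v + s1 = 16
  4u + 2v + s2 = 33
  5u + 4v + s3 = 50
  u, v, s1, s2, s3 ≥ 0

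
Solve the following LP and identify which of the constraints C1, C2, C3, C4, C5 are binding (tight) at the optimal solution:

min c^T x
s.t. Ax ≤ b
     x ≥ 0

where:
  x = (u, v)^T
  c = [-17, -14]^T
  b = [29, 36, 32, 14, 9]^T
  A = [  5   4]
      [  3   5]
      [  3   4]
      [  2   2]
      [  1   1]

At u = 1, v = 6, compute slack b - a·x for each constraint:
  C1: 29 − 29 = 0  (binding)
  C2: 36 − 33 = 3  (slack)
  C3: 32 − 27 = 5  (slack)
  C4: 14 − 14 = 0  (binding)
  C5: 9 − 7 = 2  (slack)

Optimal: u = 1, v = 6
Binding: C1, C4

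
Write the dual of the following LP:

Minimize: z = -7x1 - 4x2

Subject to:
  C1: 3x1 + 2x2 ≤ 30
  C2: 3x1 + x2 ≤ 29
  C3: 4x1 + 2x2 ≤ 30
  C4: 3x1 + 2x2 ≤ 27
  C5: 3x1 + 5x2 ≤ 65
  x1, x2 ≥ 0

Primal min cᵀx s.t. Ax ≤ b, x ≥ 0  →  Dual max −bᵀy s.t. Aᵀy ≥ −c, y ≥ 0.

Maximize: z = -30y1 - 29y2 - 30y3 - 27y4 - 65y5

Subject to:
  3y1 + 3y2 + 4y3 + 3y4 + 3y5 ≥ 7
  2y1 + y2 + 2y3 + 2y4 + 5y5 ≥ 4
  y1, y2, y3, y4, y5 ≥ 0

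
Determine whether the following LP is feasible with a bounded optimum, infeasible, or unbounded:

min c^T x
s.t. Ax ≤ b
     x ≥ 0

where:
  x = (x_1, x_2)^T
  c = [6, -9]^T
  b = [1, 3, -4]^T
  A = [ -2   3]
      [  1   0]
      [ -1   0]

Infeasible (no feasible solution exists)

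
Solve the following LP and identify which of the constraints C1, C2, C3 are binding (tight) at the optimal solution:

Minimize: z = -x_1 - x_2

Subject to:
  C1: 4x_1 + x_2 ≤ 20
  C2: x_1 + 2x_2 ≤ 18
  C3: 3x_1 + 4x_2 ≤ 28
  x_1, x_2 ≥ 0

At x_1 = 4, x_2 = 4, compute slack b - a·x for each constraint:
  C1: 20 − 20 = 0  (binding)
  C2: 18 − 12 = 6  (slack)
  C3: 28 − 28 = 0  (binding)

Optimal: x_1 = 4, x_2 = 4
Binding: C1, C3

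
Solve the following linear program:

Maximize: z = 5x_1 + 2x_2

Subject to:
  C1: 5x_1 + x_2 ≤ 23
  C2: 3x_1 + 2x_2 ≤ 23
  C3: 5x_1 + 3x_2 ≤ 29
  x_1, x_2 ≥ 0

Evaluate the objective at each vertex of the feasible region:
  z(0, 0) = 0
  z(4.6, 0) = 23
  z(4, 3) = 26  ←
  z(0, 9.667) = 19.33
The maximum is at x_1 = 4, x_2 = 3.

x_1 = 4, x_2 = 3, z = 26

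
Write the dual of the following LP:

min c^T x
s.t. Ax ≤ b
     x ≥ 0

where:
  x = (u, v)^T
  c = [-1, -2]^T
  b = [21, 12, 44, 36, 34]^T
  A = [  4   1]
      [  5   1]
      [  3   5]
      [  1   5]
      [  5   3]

Primal min cᵀx s.t. Ax ≤ b, x ≥ 0  →  Dual max −bᵀy s.t. Aᵀy ≥ −c, y ≥ 0.

Maximize: z = -21y1 - 12y2 - 44y3 - 36y4 - 34y5

Subject to:
  4y1 + 5y2 + 3y3 + y4 + 5y5 ≥ 1
  y1 + y2 + 5y3 + 5y4 + 3y5 ≥ 2
  y1, y2, y3, y4, y5 ≥ 0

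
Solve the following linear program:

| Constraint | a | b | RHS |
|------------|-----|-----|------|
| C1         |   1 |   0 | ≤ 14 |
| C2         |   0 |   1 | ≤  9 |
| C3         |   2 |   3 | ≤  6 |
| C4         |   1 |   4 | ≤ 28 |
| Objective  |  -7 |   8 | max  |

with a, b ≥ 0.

Evaluate the objective at each vertex of the feasible region:
  z(0, 0) = 0
  z(3, 0) = -21
  z(0, 2) = 16  ←
The maximum is at a = 0, b = 2.

a = 0, b = 2, z = 16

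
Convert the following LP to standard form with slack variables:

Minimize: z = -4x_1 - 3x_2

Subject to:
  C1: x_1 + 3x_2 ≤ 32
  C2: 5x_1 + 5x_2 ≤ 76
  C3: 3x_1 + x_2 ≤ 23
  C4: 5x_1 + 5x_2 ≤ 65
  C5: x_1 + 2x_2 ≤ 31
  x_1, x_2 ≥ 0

min z = -4x_1 - 3x_2

s.t.
  x_1 + 3x_2 + s1 = 32
  5x_1 + 5x_2 + s2 = 76
  3x_1 + x_2 + s3 = 23
  5x_1 + 5x_2 + s4 = 65
  x_1 + 2x_2 + s5 = 31
  x_1, x_2, s1, s2, s3, s4, s5 ≥ 0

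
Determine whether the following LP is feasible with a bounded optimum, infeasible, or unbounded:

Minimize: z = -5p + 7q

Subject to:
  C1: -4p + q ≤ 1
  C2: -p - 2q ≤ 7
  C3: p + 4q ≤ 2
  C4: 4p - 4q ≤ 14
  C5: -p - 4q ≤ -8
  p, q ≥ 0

Infeasible (no feasible solution exists)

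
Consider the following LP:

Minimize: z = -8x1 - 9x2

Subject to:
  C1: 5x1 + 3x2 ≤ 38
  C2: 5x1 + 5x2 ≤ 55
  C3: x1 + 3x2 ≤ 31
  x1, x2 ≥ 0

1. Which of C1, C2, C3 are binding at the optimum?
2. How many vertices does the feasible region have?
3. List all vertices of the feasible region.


1. C2, C3
2. 5
3. (0, 0), (7.6, 0), (2.5, 8.5), (1, 10), (0, 10.33)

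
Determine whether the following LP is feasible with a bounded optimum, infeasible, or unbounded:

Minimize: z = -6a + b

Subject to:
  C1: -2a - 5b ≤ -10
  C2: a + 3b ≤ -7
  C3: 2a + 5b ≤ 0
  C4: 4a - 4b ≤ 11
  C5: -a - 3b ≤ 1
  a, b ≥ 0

Infeasible (no feasible solution exists)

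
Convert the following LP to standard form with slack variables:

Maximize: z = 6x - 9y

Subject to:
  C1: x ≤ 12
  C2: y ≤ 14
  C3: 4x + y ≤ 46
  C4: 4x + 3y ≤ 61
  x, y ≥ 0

max z = 6x - 9y

s.t.
  x + s1 = 12
  y + s2 = 14
  4x + y + s3 = 46
  4x + 3y + s4 = 61
  x, y, s1, s2, s3, s4 ≥ 0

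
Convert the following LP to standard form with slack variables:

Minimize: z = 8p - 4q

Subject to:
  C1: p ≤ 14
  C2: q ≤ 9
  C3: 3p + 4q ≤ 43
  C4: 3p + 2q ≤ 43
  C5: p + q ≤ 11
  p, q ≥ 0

min z = 8p - 4q

s.t.
  p + s1 = 14
  q + s2 = 9
  3p + 4q + s3 = 43
  3p + 2q + s4 = 43
  p + q + s5 = 11
  p, q, s1, s2, s3, s4, s5 ≥ 0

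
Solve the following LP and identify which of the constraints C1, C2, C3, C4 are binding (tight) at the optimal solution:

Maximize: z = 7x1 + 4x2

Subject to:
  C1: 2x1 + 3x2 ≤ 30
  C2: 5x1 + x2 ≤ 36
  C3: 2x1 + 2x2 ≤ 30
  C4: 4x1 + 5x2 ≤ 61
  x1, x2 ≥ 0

At x1 = 6, x2 = 6, compute slack b - a·x for each constraint:
  C1: 30 − 30 = 0  (binding)
  C2: 36 − 36 = 0  (binding)
  C3: 30 − 24 = 6  (slack)
  C4: 61 − 54 = 7  (slack)

Optimal: x1 = 6, x2 = 6
Binding: C1, C2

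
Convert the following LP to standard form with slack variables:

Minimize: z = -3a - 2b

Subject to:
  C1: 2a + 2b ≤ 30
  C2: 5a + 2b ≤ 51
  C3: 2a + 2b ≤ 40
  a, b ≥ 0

min z = -3a - 2b

s.t.
  2a + 2b + s1 = 30
  5a + 2b + s2 = 51
  2a + 2b + s3 = 40
  a, b, s1, s2, s3 ≥ 0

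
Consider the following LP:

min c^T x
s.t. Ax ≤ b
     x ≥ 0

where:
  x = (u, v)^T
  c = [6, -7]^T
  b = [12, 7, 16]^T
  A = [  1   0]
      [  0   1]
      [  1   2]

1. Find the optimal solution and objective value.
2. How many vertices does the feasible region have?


1. u = 0, v = 7, z = -49
2. 5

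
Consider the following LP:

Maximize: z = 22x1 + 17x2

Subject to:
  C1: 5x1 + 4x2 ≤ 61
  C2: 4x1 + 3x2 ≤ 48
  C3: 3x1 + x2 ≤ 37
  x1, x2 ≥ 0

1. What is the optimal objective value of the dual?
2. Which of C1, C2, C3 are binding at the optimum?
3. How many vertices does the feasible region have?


1. 266
2. C1, C2
3. 4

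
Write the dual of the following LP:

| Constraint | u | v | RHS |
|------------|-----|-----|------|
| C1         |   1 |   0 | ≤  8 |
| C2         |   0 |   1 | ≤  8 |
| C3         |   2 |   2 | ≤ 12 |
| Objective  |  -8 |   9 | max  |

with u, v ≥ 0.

Primal max cᵀx s.t. Ax ≤ b, x ≥ 0  →  Dual min bᵀy s.t. Aᵀy ≥ c, y ≥ 0.

Minimize: z = 8y1 + 8y2 + 12y3

Subject to:
  y1 + 2y3 ≥ -8
  y2 + 2y3 ≥ 9
  y1, y2, y3 ≥ 0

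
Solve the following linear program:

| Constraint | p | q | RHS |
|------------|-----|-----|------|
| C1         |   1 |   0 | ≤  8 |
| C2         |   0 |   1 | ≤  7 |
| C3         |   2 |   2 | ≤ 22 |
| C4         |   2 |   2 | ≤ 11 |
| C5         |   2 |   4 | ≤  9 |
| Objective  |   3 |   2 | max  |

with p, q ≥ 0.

Evaluate the objective at each vertex of the feasible region:
  z(0, 0) = 0
  z(4.5, 0) = 13.5  ←
  z(0, 2.25) = 4.5
The maximum is at p = 4.5, q = 0.

p = 4.5, q = 0, z = 13.5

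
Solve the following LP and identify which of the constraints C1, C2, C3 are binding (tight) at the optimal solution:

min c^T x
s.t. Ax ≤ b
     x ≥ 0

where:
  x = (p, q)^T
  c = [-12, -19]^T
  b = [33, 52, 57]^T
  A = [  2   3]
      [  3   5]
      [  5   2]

At p = 9, q = 5, compute slack b - a·x for each constraint:
  C1: 33 − 33 = 0  (binding)
  C2: 52 − 52 = 0  (binding)
  C3: 57 − 55 = 2  (slack)

Optimal: p = 9, q = 5
Binding: C1, C2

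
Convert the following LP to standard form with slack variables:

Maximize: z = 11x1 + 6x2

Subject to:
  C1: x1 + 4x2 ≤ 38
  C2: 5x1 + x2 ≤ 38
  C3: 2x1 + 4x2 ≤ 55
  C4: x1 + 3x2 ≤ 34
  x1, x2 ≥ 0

max z = 11x1 + 6x2

s.t.
  x1 + 4x2 + s1 = 38
  5x1 + x2 + s2 = 38
  2x1 + 4x2 + s3 = 55
  x1 + 3x2 + s4 = 34
  x1, x2, s1, s2, s3, s4 ≥ 0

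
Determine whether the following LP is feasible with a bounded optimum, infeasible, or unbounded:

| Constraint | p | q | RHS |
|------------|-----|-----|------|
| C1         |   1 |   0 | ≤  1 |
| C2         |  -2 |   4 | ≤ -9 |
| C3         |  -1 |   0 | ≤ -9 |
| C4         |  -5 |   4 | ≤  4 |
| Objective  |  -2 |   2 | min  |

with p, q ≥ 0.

Infeasible (no feasible solution exists)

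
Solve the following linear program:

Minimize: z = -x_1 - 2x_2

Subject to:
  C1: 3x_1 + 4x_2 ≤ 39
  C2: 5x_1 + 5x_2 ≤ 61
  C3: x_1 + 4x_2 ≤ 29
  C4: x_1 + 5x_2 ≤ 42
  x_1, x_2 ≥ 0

Evaluate the objective at each vertex of the feasible region:
  z(0, 0) = 0
  z(12.2, 0) = -12.2
  z(9.8, 2.4) = -14.6
  z(5, 6) = -17  ←
  z(0, 7.25) = -14.5
The minimum is at x_1 = 5, x_2 = 6.

x_1 = 5, x_2 = 6, z = -17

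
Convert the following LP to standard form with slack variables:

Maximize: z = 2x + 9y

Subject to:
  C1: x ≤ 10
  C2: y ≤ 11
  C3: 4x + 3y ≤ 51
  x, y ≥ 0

max z = 2x + 9y

s.t.
  x + s1 = 10
  y + s2 = 11
  4x + 3y + s3 = 51
  x, y, s1, s2, s3 ≥ 0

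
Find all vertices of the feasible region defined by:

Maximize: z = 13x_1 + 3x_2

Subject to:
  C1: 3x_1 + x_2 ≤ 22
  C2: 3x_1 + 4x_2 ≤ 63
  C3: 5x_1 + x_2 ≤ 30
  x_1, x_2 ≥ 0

(0, 0), (6, 0), (4, 10), (2.778, 13.67), (0, 15.75)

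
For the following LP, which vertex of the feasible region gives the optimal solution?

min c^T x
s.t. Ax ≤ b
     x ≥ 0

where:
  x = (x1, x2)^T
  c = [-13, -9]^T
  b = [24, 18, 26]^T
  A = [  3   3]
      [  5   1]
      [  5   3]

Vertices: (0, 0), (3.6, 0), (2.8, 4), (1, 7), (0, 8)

Evaluate the objective at each vertex of the feasible region:
  z(0, 0) = 0
  z(3.6, 0) = -46.8
  z(2.8, 4) = -72.4
  z(1, 7) = -76  ←
  z(0, 8) = -72
The minimum is at x1 = 1, x2 = 7.

(1, 7)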